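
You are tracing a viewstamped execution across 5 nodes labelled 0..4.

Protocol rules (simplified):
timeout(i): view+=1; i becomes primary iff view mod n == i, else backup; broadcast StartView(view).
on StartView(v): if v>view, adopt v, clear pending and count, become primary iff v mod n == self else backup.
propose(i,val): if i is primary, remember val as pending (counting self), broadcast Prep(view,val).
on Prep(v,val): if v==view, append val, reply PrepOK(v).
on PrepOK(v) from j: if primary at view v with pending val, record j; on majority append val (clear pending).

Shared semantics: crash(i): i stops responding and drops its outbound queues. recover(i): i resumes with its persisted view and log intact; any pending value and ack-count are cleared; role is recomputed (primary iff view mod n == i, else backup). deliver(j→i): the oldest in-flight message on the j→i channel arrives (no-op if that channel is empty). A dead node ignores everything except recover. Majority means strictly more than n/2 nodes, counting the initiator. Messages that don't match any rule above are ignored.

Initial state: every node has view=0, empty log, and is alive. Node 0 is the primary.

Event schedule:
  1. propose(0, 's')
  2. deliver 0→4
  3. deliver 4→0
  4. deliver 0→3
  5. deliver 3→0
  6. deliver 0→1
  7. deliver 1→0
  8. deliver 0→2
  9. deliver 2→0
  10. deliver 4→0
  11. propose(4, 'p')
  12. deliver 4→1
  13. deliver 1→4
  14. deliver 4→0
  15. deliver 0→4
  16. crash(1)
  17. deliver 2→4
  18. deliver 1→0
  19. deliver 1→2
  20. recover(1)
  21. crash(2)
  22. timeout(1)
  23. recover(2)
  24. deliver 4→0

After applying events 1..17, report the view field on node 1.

0

step 1 propose(0,'s'): —
step 2 deliver 0→4: 4={back,v=0,log=s}
step 3 deliver 4→0: —
step 4 deliver 0→3: 3={back,v=0,log=s}
step 5 deliver 3→0: 0={prim,v=0,log=s}
step 6 deliver 0→1: 1={back,v=0,log=s}
step 7 deliver 1→0: —
step 8 deliver 0→2: 2={back,v=0,log=s}
step 9 deliver 2→0: —
step 10 deliver 4→0: —
step 11 propose(4,'p'): —
step 12 deliver 4→1: —
step 13 deliver 1→4: —
step 14 deliver 4→0: —
step 15 deliver 0→4: —
step 16 crash(1): 1={✗back,v=0,log=s}
step 17 deliver 2→4: —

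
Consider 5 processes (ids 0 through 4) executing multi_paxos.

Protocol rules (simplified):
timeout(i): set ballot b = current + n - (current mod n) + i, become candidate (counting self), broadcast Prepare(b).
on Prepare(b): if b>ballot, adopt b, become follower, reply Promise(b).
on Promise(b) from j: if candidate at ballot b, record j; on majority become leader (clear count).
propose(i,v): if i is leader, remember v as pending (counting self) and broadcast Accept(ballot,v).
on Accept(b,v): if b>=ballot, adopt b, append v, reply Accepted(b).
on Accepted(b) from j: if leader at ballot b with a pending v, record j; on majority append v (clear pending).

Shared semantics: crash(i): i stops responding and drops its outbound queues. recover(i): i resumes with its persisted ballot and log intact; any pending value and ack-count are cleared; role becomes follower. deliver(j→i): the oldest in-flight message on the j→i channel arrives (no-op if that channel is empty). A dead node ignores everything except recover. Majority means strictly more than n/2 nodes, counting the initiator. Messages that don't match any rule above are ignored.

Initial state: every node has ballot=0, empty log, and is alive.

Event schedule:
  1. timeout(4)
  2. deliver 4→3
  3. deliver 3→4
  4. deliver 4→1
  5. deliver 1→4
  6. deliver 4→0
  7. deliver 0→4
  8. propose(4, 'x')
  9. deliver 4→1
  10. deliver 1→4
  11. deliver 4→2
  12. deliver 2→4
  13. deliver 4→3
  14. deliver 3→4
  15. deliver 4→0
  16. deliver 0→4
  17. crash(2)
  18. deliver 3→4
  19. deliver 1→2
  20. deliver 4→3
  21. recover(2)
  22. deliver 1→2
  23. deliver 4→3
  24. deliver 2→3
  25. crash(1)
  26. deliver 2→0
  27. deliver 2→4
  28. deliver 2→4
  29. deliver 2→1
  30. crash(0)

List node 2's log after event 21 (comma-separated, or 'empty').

1. timeout(4):  <4:cand b9 ->
2. deliver 4→3:  <3:foll b9 ->
3. deliver 3→4:  nop
4. deliver 4→1:  <1:foll b9 ->
5. deliver 1→4:  <4:lead b9 ->
6. deliver 4→0:  <0:foll b9 ->
7. deliver 0→4:  nop
8. propose(4,'x'):  nop
9. deliver 4→1:  <1:foll b9 x>
10. deliver 1→4:  nop
11. deliver 4→2:  <2:foll b9 ->
12. deliver 2→4:  nop
13. deliver 4→3:  <3:foll b9 x>
14. deliver 3→4:  <4:lead b9 x>
15. deliver 4→0:  <0:foll b9 x>
16. deliver 0→4:  nop
17. crash(2):  <2:✗foll b9 ->
18. deliver 3→4:  nop
19. deliver 1→2:  nop
20. deliver 4→3:  nop
21. recover(2):  <2:foll b9 ->

empty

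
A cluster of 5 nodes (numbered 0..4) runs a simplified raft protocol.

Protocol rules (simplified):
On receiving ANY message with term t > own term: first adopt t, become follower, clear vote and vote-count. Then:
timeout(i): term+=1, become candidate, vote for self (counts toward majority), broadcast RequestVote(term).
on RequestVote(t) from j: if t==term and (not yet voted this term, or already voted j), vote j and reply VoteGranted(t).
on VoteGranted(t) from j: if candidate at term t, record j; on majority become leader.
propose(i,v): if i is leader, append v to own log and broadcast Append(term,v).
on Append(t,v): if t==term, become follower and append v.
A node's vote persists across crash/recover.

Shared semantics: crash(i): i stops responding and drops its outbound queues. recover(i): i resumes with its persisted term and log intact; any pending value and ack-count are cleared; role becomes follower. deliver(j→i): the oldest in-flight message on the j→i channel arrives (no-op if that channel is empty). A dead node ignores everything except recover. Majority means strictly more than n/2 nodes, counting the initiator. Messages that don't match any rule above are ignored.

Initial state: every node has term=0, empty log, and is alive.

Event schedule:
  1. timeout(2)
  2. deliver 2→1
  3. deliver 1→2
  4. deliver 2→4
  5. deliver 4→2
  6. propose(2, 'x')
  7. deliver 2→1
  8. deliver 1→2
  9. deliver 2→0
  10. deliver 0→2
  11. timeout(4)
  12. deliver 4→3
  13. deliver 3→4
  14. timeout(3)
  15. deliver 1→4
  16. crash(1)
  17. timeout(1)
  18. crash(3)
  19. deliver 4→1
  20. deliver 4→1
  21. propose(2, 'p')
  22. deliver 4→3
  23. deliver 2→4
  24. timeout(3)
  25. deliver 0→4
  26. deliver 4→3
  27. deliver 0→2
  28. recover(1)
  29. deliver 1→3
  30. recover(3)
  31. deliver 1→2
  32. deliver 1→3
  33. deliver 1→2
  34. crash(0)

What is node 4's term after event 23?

[1] timeout(2) → N2(cand t1 [-])
[2] deliver 2→1 → N1(foll t1 [-])
[3] deliver 1→2 → ∅
[4] deliver 2→4 → N4(foll t1 [-])
[5] deliver 4→2 → N2(lead t1 [-])
[6] propose(2,'x') → N2(lead t1 [x])
[7] deliver 2→1 → N1(foll t1 [x])
[8] deliver 1→2 → ∅
[9] deliver 2→0 → N0(foll t1 [-])
[10] deliver 0→2 → ∅
[11] timeout(4) → N4(cand t2 [-])
[12] deliver 4→3 → N3(foll t2 [-])
[13] deliver 3→4 → ∅
[14] timeout(3) → N3(cand t3 [-])
[15] deliver 1→4 → ∅
[16] crash(1) → N1(✗foll t1 [x])
[17] timeout(1) → ∅
[18] crash(3) → N3(✗cand t3 [-])
[19] deliver 4→1 → ∅
[20] deliver 4→1 → ∅
[21] propose(2,'p') → N2(lead t1 [x,p])
[22] deliver 4→3 → ∅
[23] deliver 2→4 → ∅

2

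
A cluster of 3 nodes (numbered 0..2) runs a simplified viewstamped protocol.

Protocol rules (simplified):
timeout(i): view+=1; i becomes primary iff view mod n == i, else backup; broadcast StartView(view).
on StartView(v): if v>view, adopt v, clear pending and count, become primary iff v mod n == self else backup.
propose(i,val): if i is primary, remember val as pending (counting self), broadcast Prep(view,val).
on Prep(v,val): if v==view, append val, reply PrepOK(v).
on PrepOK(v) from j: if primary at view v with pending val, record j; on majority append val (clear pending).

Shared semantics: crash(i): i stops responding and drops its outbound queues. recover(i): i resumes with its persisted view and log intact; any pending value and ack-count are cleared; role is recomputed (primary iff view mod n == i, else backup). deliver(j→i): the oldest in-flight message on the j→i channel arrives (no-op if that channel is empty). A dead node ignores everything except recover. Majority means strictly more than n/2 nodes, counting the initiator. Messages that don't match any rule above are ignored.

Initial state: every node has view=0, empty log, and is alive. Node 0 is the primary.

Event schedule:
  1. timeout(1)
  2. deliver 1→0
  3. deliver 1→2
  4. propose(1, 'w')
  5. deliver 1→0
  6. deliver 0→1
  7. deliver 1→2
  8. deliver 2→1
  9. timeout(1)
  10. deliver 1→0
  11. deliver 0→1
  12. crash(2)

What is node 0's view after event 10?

2

[1] timeout(1) → N1(prim v1 [-])
[2] deliver 1→0 → N0(back v1 [-])
[3] deliver 1→2 → N2(back v1 [-])
[4] propose(1,'w') → ∅
[5] deliver 1→0 → N0(back v1 [w])
[6] deliver 0→1 → N1(prim v1 [w])
[7] deliver 1→2 → N2(back v1 [w])
[8] deliver 2→1 → ∅
[9] timeout(1) → N1(back v2 [w])
[10] deliver 1→0 → N0(back v2 [w])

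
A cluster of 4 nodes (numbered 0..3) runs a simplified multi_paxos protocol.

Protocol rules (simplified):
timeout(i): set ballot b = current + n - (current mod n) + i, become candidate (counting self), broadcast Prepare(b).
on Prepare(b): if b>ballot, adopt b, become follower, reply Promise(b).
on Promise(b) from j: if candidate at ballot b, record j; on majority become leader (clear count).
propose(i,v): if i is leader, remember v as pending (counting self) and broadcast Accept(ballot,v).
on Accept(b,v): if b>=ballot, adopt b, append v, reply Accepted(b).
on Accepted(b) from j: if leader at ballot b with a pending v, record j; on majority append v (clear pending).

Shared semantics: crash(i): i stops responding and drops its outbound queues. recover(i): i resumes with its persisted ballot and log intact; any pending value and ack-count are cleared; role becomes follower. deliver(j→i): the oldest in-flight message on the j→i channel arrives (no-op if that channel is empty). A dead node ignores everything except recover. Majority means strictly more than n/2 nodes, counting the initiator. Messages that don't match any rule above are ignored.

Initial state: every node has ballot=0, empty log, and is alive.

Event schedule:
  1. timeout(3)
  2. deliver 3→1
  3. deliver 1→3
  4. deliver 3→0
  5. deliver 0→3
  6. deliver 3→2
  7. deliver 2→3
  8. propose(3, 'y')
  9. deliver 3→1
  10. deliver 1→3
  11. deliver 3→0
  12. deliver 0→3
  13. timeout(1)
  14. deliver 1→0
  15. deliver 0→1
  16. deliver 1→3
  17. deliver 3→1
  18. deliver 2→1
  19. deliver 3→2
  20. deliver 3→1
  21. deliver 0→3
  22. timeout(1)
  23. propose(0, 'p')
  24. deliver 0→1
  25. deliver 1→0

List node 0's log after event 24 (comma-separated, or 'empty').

1. timeout(3):  <3:cand b7 ->
2. deliver 3→1:  <1:foll b7 ->
3. deliver 1→3:  nop
4. deliver 3→0:  <0:foll b7 ->
5. deliver 0→3:  <3:lead b7 ->
6. deliver 3→2:  <2:foll b7 ->
7. deliver 2→3:  nop
8. propose(3,'y'):  nop
9. deliver 3→1:  <1:foll b7 y>
10. deliver 1→3:  nop
11. deliver 3→0:  <0:foll b7 y>
12. deliver 0→3:  <3:lead b7 y>
13. timeout(1):  <1:cand b9 y>
14. deliver 1→0:  <0:foll b9 y>
15. deliver 0→1:  nop
16. deliver 1→3:  <3:foll b9 y>
17. deliver 3→1:  <1:lead b9 y>
18. deliver 2→1:  nop
19. deliver 3→2:  <2:foll b7 y>
20. deliver 3→1:  nop
21. deliver 0→3:  nop
22. timeout(1):  <1:cand b13 y>
23. propose(0,'p'):  nop
24. deliver 0→1:  nop

y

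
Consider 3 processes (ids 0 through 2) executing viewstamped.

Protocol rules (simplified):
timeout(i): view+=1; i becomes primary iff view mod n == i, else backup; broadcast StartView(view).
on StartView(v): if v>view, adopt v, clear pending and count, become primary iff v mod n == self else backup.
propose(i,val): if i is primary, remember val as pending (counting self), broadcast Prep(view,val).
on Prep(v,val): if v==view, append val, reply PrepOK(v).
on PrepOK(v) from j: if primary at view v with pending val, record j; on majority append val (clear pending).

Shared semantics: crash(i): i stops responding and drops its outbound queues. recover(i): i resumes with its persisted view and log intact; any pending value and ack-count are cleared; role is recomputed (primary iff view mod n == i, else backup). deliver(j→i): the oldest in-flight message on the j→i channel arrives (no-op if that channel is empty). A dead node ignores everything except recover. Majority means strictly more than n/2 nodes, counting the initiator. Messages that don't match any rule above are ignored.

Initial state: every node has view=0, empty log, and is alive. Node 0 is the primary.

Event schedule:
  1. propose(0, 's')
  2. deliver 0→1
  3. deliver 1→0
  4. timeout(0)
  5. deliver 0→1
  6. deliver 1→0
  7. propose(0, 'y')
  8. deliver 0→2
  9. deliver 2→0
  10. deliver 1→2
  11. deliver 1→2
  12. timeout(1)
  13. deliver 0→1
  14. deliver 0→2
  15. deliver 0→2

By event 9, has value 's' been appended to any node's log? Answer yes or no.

step 1 propose(0,'s'): —
step 2 deliver 0→1: 1={back,v=0,log=s}
step 3 deliver 1→0: 0={prim,v=0,log=s}
step 4 timeout(0): 0={back,v=1,log=s}
step 5 deliver 0→1: 1={prim,v=1,log=s}
step 6 deliver 1→0: —
step 7 propose(0,'y'): —
step 8 deliver 0→2: 2={back,v=0,log=s}
step 9 deliver 2→0: —

yes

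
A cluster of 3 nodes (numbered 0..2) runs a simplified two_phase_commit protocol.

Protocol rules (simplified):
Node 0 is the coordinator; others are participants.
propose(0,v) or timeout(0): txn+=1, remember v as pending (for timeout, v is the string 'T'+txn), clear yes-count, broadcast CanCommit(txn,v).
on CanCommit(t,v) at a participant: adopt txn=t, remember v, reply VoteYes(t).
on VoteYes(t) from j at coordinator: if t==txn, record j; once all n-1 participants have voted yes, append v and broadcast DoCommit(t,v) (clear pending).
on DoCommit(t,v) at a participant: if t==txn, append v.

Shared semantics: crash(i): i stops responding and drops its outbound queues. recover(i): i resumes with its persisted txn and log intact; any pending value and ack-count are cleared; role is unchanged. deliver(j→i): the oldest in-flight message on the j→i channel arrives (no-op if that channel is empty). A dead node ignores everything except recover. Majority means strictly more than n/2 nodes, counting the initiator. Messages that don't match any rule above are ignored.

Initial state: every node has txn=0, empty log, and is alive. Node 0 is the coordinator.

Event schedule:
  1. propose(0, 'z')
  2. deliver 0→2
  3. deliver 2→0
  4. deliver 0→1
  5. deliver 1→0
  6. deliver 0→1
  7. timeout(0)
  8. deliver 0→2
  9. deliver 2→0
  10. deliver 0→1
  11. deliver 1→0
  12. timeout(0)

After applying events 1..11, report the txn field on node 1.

after 1 — propose(0,'z'): n0:coor/t1/[-]
after 2 — deliver 0→2: n2:part/t1/[-]
after 3 — deliver 2→0: ·
after 4 — deliver 0→1: n1:part/t1/[-]
after 5 — deliver 1→0: n0:coor/t1/[z]
after 6 — deliver 0→1: n1:part/t1/[z]
after 7 — timeout(0): n0:coor/t2/[z]
after 8 — deliver 0→2: n2:part/t1/[z]
after 9 — deliver 2→0: ·
after 10 — deliver 0→1: n1:part/t2/[z]
after 11 — deliver 1→0: ·

2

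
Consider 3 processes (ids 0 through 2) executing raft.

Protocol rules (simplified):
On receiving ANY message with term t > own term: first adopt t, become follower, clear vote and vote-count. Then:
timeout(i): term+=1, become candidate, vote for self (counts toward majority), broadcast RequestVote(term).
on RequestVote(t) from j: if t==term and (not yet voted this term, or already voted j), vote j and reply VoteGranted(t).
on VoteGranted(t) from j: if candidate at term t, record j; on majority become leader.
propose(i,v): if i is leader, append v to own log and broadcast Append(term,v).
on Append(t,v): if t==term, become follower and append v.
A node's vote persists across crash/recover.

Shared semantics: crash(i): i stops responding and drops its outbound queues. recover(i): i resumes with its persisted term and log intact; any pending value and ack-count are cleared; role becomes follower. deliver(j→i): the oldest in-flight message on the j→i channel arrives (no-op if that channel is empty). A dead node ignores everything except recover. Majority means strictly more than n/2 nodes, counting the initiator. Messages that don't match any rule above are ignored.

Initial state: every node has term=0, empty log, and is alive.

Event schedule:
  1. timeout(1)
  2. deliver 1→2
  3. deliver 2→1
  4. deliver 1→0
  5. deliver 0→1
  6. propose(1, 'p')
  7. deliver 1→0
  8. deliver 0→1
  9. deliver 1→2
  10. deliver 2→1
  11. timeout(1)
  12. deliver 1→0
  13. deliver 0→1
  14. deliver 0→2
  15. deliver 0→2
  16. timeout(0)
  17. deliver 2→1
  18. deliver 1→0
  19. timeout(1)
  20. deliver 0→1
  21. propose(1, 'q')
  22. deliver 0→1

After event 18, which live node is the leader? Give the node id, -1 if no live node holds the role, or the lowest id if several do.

1

e1 timeout(1): 1[cand,t=1,-]
e2 deliver 1→2: 2[foll,t=1,-]
e3 deliver 2→1: 1[lead,t=1,-]
e4 deliver 1→0: 0[foll,t=1,-]
e5 deliver 0→1: ·
e6 propose(1,'p'): 1[lead,t=1,p]
e7 deliver 1→0: 0[foll,t=1,p]
e8 deliver 0→1: ·
e9 deliver 1→2: 2[foll,t=1,p]
e10 deliver 2→1: ·
e11 timeout(1): 1[cand,t=2,p]
e12 deliver 1→0: 0[foll,t=2,p]
e13 deliver 0→1: 1[lead,t=2,p]
e14 deliver 0→2: ·
e15 deliver 0→2: ·
e16 timeout(0): 0[cand,t=3,p]
e17 deliver 2→1: ·
e18 deliver 1→0: ·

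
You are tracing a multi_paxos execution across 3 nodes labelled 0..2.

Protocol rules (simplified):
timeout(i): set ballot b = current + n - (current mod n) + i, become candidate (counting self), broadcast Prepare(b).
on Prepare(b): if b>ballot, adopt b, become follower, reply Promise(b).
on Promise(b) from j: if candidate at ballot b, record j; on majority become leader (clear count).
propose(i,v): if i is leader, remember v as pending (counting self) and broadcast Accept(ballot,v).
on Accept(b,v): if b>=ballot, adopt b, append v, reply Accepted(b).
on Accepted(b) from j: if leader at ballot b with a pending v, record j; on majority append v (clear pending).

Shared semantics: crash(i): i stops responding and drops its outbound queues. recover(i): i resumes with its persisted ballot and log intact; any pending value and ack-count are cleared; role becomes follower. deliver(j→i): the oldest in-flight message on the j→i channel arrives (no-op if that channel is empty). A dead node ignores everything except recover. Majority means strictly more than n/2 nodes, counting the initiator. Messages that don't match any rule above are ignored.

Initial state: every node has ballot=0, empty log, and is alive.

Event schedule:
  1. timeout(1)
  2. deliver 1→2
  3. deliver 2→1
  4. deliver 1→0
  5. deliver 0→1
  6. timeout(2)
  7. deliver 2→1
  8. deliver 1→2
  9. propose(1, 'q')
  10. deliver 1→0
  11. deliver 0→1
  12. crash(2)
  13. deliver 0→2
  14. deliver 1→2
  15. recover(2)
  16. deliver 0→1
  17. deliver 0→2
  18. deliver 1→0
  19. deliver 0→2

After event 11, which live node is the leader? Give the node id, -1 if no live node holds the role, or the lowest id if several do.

1. timeout(1):  <1:cand b4 ->
2. deliver 1→2:  <2:foll b4 ->
3. deliver 2→1:  <1:lead b4 ->
4. deliver 1→0:  <0:foll b4 ->
5. deliver 0→1:  nop
6. timeout(2):  <2:cand b8 ->
7. deliver 2→1:  <1:foll b8 ->
8. deliver 1→2:  <2:lead b8 ->
9. propose(1,'q'):  nop
10. deliver 1→0:  nop
11. deliver 0→1:  nop

2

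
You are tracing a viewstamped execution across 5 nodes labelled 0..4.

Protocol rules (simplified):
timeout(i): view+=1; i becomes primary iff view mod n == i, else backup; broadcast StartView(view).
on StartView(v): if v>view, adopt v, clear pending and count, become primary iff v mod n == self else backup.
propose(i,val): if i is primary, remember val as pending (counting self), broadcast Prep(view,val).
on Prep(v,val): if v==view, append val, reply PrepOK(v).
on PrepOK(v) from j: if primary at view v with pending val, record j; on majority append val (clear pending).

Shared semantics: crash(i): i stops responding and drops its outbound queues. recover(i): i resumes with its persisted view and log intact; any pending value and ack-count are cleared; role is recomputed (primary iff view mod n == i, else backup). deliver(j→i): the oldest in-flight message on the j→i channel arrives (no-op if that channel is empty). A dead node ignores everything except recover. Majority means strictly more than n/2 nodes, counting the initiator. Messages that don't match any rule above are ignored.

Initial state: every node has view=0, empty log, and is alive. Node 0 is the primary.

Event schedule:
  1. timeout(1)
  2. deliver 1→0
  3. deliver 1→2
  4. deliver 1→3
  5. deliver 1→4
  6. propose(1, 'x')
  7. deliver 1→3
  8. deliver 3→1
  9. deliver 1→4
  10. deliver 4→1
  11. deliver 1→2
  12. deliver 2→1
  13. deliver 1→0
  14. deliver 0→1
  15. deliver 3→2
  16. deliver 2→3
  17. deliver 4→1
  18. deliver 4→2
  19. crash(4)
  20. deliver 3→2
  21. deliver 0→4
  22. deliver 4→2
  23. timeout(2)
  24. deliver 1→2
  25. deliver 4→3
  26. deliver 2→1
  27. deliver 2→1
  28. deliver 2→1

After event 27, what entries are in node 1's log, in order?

[1] timeout(1) → N1(prim v1 [-])
[2] deliver 1→0 → N0(back v1 [-])
[3] deliver 1→2 → N2(back v1 [-])
[4] deliver 1→3 → N3(back v1 [-])
[5] deliver 1→4 → N4(back v1 [-])
[6] propose(1,'x') → ∅
[7] deliver 1→3 → N3(back v1 [x])
[8] deliver 3→1 → ∅
[9] deliver 1→4 → N4(back v1 [x])
[10] deliver 4→1 → N1(prim v1 [x])
[11] deliver 1→2 → N2(back v1 [x])
[12] deliver 2→1 → ∅
[13] deliver 1→0 → N0(back v1 [x])
[14] deliver 0→1 → ∅
[15] deliver 3→2 → ∅
[16] deliver 2→3 → ∅
[17] deliver 4→1 → ∅
[18] deliver 4→2 → ∅
[19] crash(4) → N4(✗back v1 [x])
[20] deliver 3→2 → ∅
[21] deliver 0→4 → ∅
[22] deliver 4→2 → ∅
[23] timeout(2) → N2(prim v2 [x])
[24] deliver 1→2 → ∅
[25] deliver 4→3 → ∅
[26] deliver 2→1 → N1(back v2 [x])
[27] deliver 2→1 → ∅

x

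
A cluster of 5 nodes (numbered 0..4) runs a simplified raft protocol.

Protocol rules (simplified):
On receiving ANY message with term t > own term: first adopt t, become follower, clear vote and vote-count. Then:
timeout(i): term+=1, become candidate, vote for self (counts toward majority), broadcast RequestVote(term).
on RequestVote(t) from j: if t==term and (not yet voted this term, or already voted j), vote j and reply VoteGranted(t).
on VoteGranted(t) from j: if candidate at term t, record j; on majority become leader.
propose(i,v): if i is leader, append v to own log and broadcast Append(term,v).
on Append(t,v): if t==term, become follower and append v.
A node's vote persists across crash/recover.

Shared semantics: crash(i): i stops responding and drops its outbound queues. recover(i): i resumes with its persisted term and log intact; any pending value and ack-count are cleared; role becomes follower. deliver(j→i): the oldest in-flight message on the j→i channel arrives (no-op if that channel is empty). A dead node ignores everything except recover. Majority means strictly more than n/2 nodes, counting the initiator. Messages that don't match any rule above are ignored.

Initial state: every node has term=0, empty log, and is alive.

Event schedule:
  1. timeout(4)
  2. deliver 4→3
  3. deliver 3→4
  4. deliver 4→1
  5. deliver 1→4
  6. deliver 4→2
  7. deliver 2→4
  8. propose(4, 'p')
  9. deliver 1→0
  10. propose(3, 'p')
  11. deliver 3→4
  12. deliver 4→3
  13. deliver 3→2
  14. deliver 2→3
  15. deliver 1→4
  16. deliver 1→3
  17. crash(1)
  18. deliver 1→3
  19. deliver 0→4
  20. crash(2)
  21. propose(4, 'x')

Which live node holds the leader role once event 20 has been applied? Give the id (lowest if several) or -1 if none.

after 1 — timeout(4): n4:cand/t1/[-]
after 2 — deliver 4→3: n3:foll/t1/[-]
after 3 — deliver 3→4: ·
after 4 — deliver 4→1: n1:foll/t1/[-]
after 5 — deliver 1→4: n4:lead/t1/[-]
after 6 — deliver 4→2: n2:foll/t1/[-]
after 7 — deliver 2→4: ·
after 8 — propose(4,'p'): n4:lead/t1/[p]
after 9 — deliver 1→0: ·
after 10 — propose(3,'p'): ·
after 11 — deliver 3→4: ·
after 12 — deliver 4→3: n3:foll/t1/[p]
after 13 — deliver 3→2: ·
after 14 — deliver 2→3: ·
after 15 — deliver 1→4: ·
after 16 — deliver 1→3: ·
after 17 — crash(1): n1:✗foll/t1/[-]
after 18 — deliver 1→3: ·
after 19 — deliver 0→4: ·
after 20 — crash(2): n2:✗foll/t1/[-]

4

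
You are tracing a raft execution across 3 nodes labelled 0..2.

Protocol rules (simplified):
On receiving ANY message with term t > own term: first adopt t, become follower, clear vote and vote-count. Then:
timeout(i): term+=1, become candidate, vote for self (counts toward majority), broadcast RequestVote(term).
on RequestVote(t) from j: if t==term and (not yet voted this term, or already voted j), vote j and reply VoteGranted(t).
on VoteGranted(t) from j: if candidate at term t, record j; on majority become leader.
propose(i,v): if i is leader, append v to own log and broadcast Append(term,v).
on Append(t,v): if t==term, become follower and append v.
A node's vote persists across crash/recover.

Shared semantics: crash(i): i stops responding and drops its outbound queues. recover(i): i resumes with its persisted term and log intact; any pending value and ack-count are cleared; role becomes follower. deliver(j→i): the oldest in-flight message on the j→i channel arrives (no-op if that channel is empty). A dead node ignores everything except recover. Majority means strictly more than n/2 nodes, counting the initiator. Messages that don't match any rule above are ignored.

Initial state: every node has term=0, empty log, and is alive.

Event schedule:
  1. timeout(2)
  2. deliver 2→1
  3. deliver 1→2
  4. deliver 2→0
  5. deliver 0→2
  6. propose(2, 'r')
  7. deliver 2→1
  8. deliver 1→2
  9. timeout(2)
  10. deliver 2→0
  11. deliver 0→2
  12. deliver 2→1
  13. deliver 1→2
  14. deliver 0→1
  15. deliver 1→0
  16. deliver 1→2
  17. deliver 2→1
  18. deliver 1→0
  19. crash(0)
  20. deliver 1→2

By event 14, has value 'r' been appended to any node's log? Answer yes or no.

[1] timeout(2) → N2(cand t1 [-])
[2] deliver 2→1 → N1(foll t1 [-])
[3] deliver 1→2 → N2(lead t1 [-])
[4] deliver 2→0 → N0(foll t1 [-])
[5] deliver 0→2 → ∅
[6] propose(2,'r') → N2(lead t1 [r])
[7] deliver 2→1 → N1(foll t1 [r])
[8] deliver 1→2 → ∅
[9] timeout(2) → N2(cand t2 [r])
[10] deliver 2→0 → N0(foll t1 [r])
[11] deliver 0→2 → ∅
[12] deliver 2→1 → N1(foll t2 [r])
[13] deliver 1→2 → N2(lead t2 [r])
[14] deliver 0→1 → ∅

yes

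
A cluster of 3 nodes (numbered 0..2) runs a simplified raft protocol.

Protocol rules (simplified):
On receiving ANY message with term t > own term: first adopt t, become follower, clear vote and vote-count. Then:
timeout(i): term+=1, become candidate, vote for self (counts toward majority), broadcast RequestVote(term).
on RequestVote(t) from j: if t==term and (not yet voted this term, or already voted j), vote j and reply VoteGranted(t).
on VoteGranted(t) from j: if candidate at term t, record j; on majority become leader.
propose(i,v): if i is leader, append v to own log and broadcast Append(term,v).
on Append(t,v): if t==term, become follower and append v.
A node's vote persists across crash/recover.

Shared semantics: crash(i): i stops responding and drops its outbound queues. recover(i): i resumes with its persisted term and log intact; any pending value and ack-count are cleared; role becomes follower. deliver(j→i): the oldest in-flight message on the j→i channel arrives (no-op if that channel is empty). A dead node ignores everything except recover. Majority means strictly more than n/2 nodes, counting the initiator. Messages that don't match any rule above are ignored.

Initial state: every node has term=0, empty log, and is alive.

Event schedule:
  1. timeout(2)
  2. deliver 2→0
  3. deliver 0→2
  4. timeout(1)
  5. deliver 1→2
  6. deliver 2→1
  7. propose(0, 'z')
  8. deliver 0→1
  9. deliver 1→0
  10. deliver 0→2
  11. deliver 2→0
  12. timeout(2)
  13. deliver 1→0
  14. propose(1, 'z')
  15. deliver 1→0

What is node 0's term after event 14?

1

after 1 — timeout(2): n2:cand/t1/[-]
after 2 — deliver 2→0: n0:foll/t1/[-]
after 3 — deliver 0→2: n2:lead/t1/[-]
after 4 — timeout(1): n1:cand/t1/[-]
after 5 — deliver 1→2: ·
after 6 — deliver 2→1: ·
after 7 — propose(0,'z'): ·
after 8 — deliver 0→1: ·
after 9 — deliver 1→0: ·
after 10 — deliver 0→2: ·
after 11 — deliver 2→0: ·
after 12 — timeout(2): n2:cand/t2/[-]
after 13 — deliver 1→0: ·
after 14 — propose(1,'z'): ·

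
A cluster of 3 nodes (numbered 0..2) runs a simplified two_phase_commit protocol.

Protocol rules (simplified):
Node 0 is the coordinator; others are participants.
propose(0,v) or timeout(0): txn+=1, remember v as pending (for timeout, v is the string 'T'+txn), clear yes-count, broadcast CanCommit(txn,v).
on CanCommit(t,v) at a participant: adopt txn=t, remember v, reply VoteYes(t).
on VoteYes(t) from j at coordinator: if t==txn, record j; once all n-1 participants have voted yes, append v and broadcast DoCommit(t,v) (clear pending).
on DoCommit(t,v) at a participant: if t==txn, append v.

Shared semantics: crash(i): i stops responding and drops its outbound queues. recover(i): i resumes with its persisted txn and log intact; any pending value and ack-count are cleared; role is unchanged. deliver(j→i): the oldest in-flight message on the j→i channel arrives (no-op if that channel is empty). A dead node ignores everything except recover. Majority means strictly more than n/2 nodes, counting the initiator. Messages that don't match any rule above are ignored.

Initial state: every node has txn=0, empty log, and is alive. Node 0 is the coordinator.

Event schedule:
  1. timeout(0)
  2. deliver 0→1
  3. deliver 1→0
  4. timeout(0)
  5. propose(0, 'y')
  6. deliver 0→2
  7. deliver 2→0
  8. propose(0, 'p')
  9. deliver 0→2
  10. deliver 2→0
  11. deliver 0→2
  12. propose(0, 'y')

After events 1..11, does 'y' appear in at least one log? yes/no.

no

e1 timeout(0): 0[coor,t=1,-]
e2 deliver 0→1: 1[part,t=1,-]
e3 deliver 1→0: ·
e4 timeout(0): 0[coor,t=2,-]
e5 propose(0,'y'): 0[coor,t=3,-]
e6 deliver 0→2: 2[part,t=1,-]
e7 deliver 2→0: ·
e8 propose(0,'p'): 0[coor,t=4,-]
e9 deliver 0→2: 2[part,t=2,-]
e10 deliver 2→0: ·
e11 deliver 0→2: 2[part,t=3,-]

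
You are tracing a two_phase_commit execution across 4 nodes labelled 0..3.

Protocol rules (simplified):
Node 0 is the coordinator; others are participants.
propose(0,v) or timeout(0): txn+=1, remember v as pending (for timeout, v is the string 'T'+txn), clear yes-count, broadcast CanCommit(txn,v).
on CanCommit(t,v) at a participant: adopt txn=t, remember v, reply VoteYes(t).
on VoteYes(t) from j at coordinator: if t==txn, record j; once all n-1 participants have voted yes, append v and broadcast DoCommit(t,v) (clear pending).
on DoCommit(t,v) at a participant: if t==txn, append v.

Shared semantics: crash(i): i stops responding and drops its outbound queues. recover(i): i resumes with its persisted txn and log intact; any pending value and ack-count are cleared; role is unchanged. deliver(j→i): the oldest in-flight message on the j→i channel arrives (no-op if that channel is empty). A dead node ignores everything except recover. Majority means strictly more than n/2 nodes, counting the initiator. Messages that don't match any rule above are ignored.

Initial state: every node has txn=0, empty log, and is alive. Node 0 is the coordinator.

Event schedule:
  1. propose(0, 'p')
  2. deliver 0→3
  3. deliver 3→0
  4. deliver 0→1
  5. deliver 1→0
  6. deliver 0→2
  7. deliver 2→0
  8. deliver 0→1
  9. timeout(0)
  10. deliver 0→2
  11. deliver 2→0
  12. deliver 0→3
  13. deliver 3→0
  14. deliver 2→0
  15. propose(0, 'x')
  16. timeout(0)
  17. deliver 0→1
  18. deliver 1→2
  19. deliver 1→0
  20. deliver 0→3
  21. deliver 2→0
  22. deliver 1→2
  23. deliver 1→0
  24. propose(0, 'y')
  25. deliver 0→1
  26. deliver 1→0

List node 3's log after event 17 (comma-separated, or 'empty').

1. propose(0,'p'):  <0:coor t1 ->
2. deliver 0→3:  <3:part t1 ->
3. deliver 3→0:  nop
4. deliver 0→1:  <1:part t1 ->
5. deliver 1→0:  nop
6. deliver 0→2:  <2:part t1 ->
7. deliver 2→0:  <0:coor t1 p>
8. deliver 0→1:  <1:part t1 p>
9. timeout(0):  <0:coor t2 p>
10. deliver 0→2:  <2:part t1 p>
11. deliver 2→0:  nop
12. deliver 0→3:  <3:part t1 p>
13. deliver 3→0:  nop
14. deliver 2→0:  nop
15. propose(0,'x'):  <0:coor t3 p>
16. timeout(0):  <0:coor t4 p>
17. deliver 0→1:  <1:part t2 p>

p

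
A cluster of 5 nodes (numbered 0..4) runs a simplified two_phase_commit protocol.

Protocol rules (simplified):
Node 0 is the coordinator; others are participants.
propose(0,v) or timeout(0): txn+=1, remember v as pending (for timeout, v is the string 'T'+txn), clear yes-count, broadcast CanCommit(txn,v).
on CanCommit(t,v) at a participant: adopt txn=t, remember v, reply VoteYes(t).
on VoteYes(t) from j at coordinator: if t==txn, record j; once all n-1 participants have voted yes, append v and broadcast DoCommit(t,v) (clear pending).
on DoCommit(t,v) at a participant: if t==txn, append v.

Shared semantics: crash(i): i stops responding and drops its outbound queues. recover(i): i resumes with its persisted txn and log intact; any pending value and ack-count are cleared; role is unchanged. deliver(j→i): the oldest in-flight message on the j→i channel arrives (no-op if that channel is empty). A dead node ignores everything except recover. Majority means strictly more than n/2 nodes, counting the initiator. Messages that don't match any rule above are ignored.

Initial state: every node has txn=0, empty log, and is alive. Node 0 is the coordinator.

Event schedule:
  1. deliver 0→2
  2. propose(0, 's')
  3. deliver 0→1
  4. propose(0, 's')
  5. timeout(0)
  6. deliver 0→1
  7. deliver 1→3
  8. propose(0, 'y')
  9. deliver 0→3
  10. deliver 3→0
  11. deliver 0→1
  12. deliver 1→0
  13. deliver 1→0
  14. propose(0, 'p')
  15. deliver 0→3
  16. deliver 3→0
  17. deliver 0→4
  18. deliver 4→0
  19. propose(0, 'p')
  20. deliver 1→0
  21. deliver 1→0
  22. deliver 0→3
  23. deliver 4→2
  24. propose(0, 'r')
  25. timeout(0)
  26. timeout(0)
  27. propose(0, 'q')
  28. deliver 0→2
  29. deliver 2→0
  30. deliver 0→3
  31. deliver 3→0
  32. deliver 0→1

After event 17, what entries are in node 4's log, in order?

step 1 deliver 0→2: —
step 2 propose(0,'s'): 0={coor,t=1,log=-}
step 3 deliver 0→1: 1={part,t=1,log=-}
step 4 propose(0,'s'): 0={coor,t=2,log=-}
step 5 timeout(0): 0={coor,t=3,log=-}
step 6 deliver 0→1: 1={part,t=2,log=-}
step 7 deliver 1→3: —
step 8 propose(0,'y'): 0={coor,t=4,log=-}
step 9 deliver 0→3: 3={part,t=1,log=-}
step 10 deliver 3→0: —
step 11 deliver 0→1: 1={part,t=3,log=-}
step 12 deliver 1→0: —
step 13 deliver 1→0: —
step 14 propose(0,'p'): 0={coor,t=5,log=-}
step 15 deliver 0→3: 3={part,t=2,log=-}
step 16 deliver 3→0: —
step 17 deliver 0→4: 4={part,t=1,log=-}

empty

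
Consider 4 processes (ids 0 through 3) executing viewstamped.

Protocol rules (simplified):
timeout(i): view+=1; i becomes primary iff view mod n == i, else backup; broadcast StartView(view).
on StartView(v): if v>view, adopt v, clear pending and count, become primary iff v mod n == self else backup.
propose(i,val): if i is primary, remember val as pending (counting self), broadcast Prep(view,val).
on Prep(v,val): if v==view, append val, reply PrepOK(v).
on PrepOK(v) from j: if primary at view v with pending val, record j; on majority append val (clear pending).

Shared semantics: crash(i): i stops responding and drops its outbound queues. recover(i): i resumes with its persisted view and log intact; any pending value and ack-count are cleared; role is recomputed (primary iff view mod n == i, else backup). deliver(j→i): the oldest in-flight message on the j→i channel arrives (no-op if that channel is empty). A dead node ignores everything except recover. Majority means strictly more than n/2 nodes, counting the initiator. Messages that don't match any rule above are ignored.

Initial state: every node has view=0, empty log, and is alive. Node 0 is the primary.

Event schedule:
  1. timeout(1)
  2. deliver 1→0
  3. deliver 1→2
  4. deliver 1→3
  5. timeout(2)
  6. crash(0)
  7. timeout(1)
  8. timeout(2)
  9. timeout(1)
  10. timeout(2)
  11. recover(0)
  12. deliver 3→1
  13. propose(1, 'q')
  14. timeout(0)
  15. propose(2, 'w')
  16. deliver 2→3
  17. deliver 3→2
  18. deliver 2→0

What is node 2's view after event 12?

after 1 — timeout(1): n1:prim/v1/[-]
after 2 — deliver 1→0: n0:back/v1/[-]
after 3 — deliver 1→2: n2:back/v1/[-]
after 4 — deliver 1→3: n3:back/v1/[-]
after 5 — timeout(2): n2:prim/v2/[-]
after 6 — crash(0): n0:✗back/v1/[-]
after 7 — timeout(1): n1:back/v2/[-]
after 8 — timeout(2): n2:back/v3/[-]
after 9 — timeout(1): n1:back/v3/[-]
after 10 — timeout(2): n2:back/v4/[-]
after 11 — recover(0): n0:back/v1/[-]
after 12 — deliver 3→1: ·

4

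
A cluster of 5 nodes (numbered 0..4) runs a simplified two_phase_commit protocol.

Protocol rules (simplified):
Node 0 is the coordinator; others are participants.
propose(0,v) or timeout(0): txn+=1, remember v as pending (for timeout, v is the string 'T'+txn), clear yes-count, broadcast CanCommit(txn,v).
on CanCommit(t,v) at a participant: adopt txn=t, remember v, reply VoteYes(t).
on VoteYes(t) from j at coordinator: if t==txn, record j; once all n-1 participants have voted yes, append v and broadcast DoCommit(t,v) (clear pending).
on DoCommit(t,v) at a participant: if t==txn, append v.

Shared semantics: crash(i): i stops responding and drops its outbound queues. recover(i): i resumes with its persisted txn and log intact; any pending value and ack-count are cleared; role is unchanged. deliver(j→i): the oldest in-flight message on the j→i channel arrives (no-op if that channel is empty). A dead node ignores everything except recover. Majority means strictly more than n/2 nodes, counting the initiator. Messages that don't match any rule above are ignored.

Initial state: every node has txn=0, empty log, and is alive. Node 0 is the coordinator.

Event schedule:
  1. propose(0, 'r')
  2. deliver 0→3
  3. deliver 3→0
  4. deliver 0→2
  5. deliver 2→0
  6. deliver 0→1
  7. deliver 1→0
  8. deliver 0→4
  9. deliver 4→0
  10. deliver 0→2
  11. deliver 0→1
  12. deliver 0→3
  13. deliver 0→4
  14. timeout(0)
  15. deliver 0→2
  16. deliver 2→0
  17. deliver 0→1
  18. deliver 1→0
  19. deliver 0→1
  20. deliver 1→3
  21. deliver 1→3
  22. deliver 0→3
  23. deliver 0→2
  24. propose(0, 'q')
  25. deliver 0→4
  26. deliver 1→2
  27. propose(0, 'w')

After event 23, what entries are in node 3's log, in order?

e1 propose(0,'r'): 0[coor,t=1,-]
e2 deliver 0→3: 3[part,t=1,-]
e3 deliver 3→0: ·
e4 deliver 0→2: 2[part,t=1,-]
e5 deliver 2→0: ·
e6 deliver 0→1: 1[part,t=1,-]
e7 deliver 1→0: ·
e8 deliver 0→4: 4[part,t=1,-]
e9 deliver 4→0: 0[coor,t=1,r]
e10 deliver 0→2: 2[part,t=1,r]
e11 deliver 0→1: 1[part,t=1,r]
e12 deliver 0→3: 3[part,t=1,r]
e13 deliver 0→4: 4[part,t=1,r]
e14 timeout(0): 0[coor,t=2,r]
e15 deliver 0→2: 2[part,t=2,r]
e16 deliver 2→0: ·
e17 deliver 0→1: 1[part,t=2,r]
e18 deliver 1→0: ·
e19 deliver 0→1: ·
e20 deliver 1→3: ·
e21 deliver 1→3: ·
e22 deliver 0→3: 3[part,t=2,r]
e23 deliver 0→2: ·

r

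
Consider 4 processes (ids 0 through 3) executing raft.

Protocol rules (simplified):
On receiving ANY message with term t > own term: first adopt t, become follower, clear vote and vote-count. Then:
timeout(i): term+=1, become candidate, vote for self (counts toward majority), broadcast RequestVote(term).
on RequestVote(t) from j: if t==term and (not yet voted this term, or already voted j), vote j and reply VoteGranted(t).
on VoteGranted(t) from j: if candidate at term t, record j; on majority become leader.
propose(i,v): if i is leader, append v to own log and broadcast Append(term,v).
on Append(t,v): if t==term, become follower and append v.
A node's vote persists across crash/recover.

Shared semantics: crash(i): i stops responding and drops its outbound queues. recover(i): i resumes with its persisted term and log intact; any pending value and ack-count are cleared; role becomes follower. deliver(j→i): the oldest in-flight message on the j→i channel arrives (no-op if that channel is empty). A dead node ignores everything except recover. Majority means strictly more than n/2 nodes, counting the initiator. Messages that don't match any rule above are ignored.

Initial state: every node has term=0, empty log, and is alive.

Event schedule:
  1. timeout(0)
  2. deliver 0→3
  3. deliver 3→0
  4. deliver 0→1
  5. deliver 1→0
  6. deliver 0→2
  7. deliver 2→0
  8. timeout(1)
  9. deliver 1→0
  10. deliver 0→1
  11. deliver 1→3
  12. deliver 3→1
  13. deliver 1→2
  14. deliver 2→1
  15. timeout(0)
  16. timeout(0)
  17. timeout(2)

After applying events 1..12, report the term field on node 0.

step 1 timeout(0): 0={cand,t=1,log=-}
step 2 deliver 0→3: 3={foll,t=1,log=-}
step 3 deliver 3→0: —
step 4 deliver 0→1: 1={foll,t=1,log=-}
step 5 deliver 1→0: 0={lead,t=1,log=-}
step 6 deliver 0→2: 2={foll,t=1,log=-}
step 7 deliver 2→0: —
step 8 timeout(1): 1={cand,t=2,log=-}
step 9 deliver 1→0: 0={foll,t=2,log=-}
step 10 deliver 0→1: —
step 11 deliver 1→3: 3={foll,t=2,log=-}
step 12 deliver 3→1: 1={lead,t=2,log=-}

2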